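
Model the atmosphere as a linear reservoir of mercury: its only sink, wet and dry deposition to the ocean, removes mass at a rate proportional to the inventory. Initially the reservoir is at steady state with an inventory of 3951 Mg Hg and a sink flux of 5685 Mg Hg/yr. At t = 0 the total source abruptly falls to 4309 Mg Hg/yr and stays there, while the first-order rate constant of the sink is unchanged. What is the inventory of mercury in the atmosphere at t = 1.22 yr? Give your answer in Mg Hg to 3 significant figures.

τ = M₀/F₀ = 3951/5685 = 0.6950 yr; rate constant k = 1/τ.
New steady state M_∞ = F₁/k = F₁·τ = 4309 × 0.6950 = 2994.7 Mg Hg.
M(t) = M_∞ + (M₀ − M_∞)·e^(−t/τ); t/τ = 1.22/0.6950 = 1.755, so e^(−t/τ) = 0.1728.
M(t) = 2994.7 + 956.3 × 0.1728 = 3160.0 Mg Hg.

3160 Mg Hg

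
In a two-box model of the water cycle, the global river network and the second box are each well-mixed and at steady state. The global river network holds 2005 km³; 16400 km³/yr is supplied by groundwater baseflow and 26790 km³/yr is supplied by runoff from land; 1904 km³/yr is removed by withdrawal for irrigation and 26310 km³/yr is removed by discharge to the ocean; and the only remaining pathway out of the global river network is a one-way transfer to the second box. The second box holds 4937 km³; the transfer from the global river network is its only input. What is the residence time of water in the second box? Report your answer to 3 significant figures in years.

0.330 yr

Balance the global river network: ΣF_in = 16400 + 26790 = 43190 km³/yr.
Transfer to the second box = ΣF_in − (1904 + 26310) = 14976 km³/yr.
At steady state the output of the second box equals its input, 14976 km³/yr.
τ = M / F = 4937 / 14976 = 0.3297 yr.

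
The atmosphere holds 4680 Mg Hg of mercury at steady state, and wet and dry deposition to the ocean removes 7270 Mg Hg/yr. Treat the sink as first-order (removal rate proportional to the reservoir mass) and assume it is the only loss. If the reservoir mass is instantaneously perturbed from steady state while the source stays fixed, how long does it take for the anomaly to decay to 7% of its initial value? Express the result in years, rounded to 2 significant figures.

1.7 yr

For a linear reservoir the anomaly decays as exp(−t/τ) with τ = M/F = 4680/7270 = 0.6437 yr.
exp(−t/τ) = 0.07 ⇒ t = −τ ln(0.07) = 0.6437 × 2.659 = 1.712 yr.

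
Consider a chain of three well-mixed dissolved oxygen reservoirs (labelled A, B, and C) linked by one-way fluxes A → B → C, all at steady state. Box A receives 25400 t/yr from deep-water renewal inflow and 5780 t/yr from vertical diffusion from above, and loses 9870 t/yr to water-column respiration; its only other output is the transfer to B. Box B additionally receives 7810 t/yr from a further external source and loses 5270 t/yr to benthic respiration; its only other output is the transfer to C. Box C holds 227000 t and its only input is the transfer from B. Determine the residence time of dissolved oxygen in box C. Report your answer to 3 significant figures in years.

9.52 yr

Box A: F(A→B) = (25400 + 5780) − 9870 = 21310 t/yr.
Box B: F(B→C) = (21310 + 7810) − 5270 = 23850 t/yr.
Box C throughput = its input = 23850 t/yr; τ = 227000 / 23850 = 9.518 yr.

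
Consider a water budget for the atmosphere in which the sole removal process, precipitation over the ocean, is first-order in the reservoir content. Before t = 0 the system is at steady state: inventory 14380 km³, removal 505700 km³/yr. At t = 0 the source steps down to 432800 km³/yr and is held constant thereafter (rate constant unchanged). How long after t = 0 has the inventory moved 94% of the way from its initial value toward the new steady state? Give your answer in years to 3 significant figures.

τ = M₀/F₀ = 14380/505700 = 0.02844 yr.
The remaining gap fraction is e^(−t/τ); 94% covered ⇒ e^(−t/τ) = 0.0600.
t = −τ ln(0.0600) = 0.02844 × 2.813 = 0.08000 yr.

0.0800 yr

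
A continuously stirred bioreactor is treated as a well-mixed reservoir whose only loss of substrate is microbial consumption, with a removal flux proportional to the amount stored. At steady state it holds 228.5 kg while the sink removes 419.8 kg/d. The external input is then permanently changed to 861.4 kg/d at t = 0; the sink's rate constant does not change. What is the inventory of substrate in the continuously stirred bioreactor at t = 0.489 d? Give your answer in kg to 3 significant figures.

Residence time τ = M₀/F₀ = 0.5443 d. The eventual steady state is M_∞ = M₀·(F₁/F₀) = 228.5 × 861.4/419.8 = 468.87 kg.
The anomaly ΔM(t) = M(t) − M_∞ decays as ΔM₀·e^(−t/τ) with ΔM₀ = 228.5 − 468.87 = −240.4 kg.
At t = 0.489 d, e^(−t/τ) = e^(−0.8984) = 0.4072, so ΔM = −97.88 kg and M = 468.87 − 97.88 = 370.98 kg.

371 kg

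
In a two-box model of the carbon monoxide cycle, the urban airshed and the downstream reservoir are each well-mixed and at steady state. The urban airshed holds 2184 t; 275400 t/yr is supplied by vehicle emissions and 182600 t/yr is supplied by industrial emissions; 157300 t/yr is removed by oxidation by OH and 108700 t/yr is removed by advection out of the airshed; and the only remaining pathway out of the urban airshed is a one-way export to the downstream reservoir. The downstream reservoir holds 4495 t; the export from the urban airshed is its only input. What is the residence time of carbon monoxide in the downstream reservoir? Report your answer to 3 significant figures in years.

0.0234 yr

Balance the urban airshed: ΣF_in = 275400 + 182600 = 458000 t/yr.
Export to the downstream reservoir = ΣF_in − (157300 + 108700) = 192000 t/yr.
At steady state the output of the downstream reservoir equals its input, 192000 t/yr.
τ = M / F = 4495 / 192000 = 0.02341 yr.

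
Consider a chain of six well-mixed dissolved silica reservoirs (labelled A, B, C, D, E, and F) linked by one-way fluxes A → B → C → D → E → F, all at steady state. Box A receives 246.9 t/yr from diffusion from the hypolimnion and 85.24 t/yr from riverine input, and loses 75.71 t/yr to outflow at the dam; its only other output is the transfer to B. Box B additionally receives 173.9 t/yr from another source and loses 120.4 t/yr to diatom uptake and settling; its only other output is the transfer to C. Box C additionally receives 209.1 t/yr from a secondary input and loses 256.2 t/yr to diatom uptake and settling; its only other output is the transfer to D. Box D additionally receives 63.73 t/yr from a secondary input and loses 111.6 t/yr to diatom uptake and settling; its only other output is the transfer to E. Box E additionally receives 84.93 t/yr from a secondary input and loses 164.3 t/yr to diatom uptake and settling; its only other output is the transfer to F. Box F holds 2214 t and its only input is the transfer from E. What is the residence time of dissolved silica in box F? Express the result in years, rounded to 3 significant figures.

Box A: F(A→B) = (246.9 + 85.24) − 75.71 = 256.43 t/yr.
Box B: F(B→C) = (256.43 + 173.9) − 120.4 = 309.93 t/yr.
Box C: F(C→D) = (309.93 + 209.1) − 256.2 = 262.83 t/yr.
Box D: F(D→E) = (262.83 + 63.73) − 111.6 = 214.96 t/yr.
Box E: F(E→F) = (214.96 + 84.93) − 164.3 = 135.59 t/yr.
Box F throughput = its input = 135.59 t/yr; τ = 2214 / 135.59 = 16.33 yr.

16.3 yr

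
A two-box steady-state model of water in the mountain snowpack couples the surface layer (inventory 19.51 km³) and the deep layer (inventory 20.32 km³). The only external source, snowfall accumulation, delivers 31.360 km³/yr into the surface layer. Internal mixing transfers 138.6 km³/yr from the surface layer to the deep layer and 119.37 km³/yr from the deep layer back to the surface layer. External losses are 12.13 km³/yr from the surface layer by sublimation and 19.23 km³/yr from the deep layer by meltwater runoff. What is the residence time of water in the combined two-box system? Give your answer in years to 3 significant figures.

1.27 yr

Residence time in the combined system uses the total inventory and the total *external* removal — internal exchanges between the two boxes cancel.
M_total = 19.51 + 20.32 = 39.830 km³.
ΣF_external_out = 12.13 + 19.23 = 31.360 km³/yr.
τ = M_total / ΣF_ext = 39.830 / 31.360 = 1.270 yr.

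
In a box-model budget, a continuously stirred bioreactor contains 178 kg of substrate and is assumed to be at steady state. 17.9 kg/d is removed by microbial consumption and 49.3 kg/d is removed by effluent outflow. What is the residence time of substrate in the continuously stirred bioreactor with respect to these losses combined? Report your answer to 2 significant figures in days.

2.6 d

Total removal = 17.90 + 49.30 = 67.200 kg/d.
τ = M / ΣF_out = 178 / 67.200 = 2.649 d.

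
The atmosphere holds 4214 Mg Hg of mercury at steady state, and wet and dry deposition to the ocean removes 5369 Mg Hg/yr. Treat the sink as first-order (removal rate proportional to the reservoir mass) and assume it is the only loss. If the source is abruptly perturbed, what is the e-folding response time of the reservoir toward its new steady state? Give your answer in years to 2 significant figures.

0.78 yr

For a linear reservoir the response time equals the residence time τ = M/F.
τ = 4214 / 5369 = 0.7849 yr.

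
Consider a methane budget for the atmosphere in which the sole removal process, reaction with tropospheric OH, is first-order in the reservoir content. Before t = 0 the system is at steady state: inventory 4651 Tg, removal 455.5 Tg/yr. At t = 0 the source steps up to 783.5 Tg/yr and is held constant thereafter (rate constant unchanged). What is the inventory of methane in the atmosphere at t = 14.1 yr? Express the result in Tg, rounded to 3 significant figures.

τ = M₀/F₀ = 4651/455.5 = 10.21 yr; rate constant k = 1/τ.
New steady state M_∞ = F₁/k = F₁·τ = 783.5 × 10.21 = 8000.1 Tg.
M(t) = M_∞ + (M₀ − M_∞)·e^(−t/τ); t/τ = 14.1/10.21 = 1.381, so e^(−t/τ) = 0.2514.
M(t) = 8000.1 − 3349 × 0.2514 = 7158.3 Tg.

7160 Tg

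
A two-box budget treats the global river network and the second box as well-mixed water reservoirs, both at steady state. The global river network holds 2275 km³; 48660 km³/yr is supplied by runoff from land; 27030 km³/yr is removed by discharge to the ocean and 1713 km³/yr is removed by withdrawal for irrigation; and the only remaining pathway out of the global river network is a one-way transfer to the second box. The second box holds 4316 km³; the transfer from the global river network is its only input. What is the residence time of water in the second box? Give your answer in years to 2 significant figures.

0.22 yr

Balance the global river network: ΣF_in = 48660 km³/yr.
Transfer to the second box = ΣF_in − (27030 + 1713) = 19917 km³/yr.
At steady state the output of the second box equals its input, 19917 km³/yr.
τ = M / F = 4316 / 19917 = 0.2167 yr.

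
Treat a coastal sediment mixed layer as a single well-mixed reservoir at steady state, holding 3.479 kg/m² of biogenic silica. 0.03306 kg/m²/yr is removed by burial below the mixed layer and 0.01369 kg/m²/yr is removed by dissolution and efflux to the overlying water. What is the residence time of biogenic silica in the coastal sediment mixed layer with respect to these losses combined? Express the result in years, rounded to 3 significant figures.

74.4 yr

Total removal = 0.03306 + 0.01369 = 0.046750 kg/m²/yr.
τ = M / ΣF_out = 3.479 / 0.046750 = 74.42 yr.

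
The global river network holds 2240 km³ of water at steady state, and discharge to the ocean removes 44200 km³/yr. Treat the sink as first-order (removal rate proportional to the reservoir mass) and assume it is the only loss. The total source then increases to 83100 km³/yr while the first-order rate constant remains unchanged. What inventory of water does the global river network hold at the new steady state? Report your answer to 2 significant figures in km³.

Rate constant k = F/M = 44200 / 2240 = 19.73 yr⁻¹.
At the new steady state, source = k·M_new ⇒ M_new = 83100 / 19.73 = 4211 km³.
(Equivalently M_new = M × F_new/F_old = 2240 × 83100/44200.)

4200 km³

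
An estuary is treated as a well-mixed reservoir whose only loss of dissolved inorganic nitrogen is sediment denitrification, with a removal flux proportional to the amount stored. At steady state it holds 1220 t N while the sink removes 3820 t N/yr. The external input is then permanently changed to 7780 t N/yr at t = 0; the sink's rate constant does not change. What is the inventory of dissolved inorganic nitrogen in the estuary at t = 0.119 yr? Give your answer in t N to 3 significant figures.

1610 t N

τ = M₀/F₀ = 1220/3820 = 0.3194 yr; rate constant k = 1/τ.
New steady state M_∞ = F₁/k = F₁·τ = 7780 × 0.3194 = 2484.7 t N.
M(t) = M_∞ + (M₀ − M_∞)·e^(−t/τ); t/τ = 0.119/0.3194 = 0.3726, so e^(−t/τ) = 0.6889.
M(t) = 2484.7 − 1265 × 0.6889 = 1613.4 t N.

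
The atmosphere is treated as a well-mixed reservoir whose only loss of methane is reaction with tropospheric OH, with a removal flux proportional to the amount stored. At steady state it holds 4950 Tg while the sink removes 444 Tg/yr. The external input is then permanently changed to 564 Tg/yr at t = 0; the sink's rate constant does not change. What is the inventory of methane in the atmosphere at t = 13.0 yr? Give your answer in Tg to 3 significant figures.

5870 Tg

The sink rate constant is k = F₀/M₀ = 444/4950 = 0.08970 yr⁻¹.
Solving dM/dt = F₁ − kM with M(0) = M₀ gives M(t) = F₁/k + (M₀ − F₁/k)·e^(−kt).
F₁/k = 564/0.08970 = 6287.8 Tg; kt = 0.08970 × 13.0 = 1.166, e^(−kt) = 0.3116.
M(13.0) = 6287.8 + (4950 − 6287.8) × 0.3116 = 6287.8 − 416.9 = 5871.0 Tg.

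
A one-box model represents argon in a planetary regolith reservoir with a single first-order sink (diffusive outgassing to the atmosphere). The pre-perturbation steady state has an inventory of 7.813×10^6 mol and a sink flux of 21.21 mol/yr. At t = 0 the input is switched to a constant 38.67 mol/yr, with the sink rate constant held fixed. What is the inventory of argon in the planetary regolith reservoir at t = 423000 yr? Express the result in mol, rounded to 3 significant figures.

1.22×10^7 mol

τ = M₀/F₀ = 7.813×10^6/21.21 = 368400 yr; rate constant k = 1/τ.
New steady state M_∞ = F₁/k = F₁·τ = 38.67 × 368400 = 1.4245×10^7 mol.
M(t) = M_∞ + (M₀ − M_∞)·e^(−t/τ); t/τ = 423000/368400 = 1.148, so e^(−t/τ) = 0.3172.
M(t) = 1.4245×10^7 − 6.432×10^6 × 0.3172 = 1.2205×10^7 mol.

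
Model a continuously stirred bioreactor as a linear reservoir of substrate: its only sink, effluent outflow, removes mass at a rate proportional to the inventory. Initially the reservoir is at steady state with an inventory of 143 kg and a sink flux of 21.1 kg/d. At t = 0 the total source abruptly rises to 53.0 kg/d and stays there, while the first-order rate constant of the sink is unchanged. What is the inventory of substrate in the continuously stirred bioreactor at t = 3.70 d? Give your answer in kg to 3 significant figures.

Residence time τ = M₀/F₀ = 6.777 d. The eventual steady state is M_∞ = M₀·(F₁/F₀) = 143 × 53.0/21.1 = 359.19 kg.
The anomaly ΔM(t) = M(t) − M_∞ decays as ΔM₀·e^(−t/τ) with ΔM₀ = 143 − 359.19 = −216.2 kg.
At t = 3.70 d, e^(−t/τ) = e^(−0.5459) = 0.5793, so ΔM = −125.2 kg and M = 359.19 − 125.2 = 233.95 kg.

234 kg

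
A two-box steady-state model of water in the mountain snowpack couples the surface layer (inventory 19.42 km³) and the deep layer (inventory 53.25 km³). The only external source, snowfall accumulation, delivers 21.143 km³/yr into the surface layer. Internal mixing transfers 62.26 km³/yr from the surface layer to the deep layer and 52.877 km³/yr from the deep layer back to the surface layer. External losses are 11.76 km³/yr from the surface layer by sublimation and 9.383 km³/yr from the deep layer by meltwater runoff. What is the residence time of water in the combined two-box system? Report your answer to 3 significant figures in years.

Treat the two boxes together as one reservoir: the mixing fluxes between them are internal recycling, so τ = ΣM / Σ(external losses).
M_total = 19.42 + 53.25 = 72.670 km³.
ΣF_external_out = 11.76 + 9.383 = 21.143 km³/yr.
τ = M_total / ΣF_ext = 72.670 / 21.143 = 3.437 yr.

3.44 yr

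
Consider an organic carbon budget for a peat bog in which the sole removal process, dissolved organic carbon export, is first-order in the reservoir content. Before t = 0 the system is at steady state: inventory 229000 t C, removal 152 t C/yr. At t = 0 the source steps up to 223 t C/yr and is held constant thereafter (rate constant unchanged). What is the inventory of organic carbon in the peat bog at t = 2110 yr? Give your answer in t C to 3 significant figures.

Residence time τ = M₀/F₀ = 1507 yr. The eventual steady state is M_∞ = M₀·(F₁/F₀) = 229000 × 223/152 = 335970 t C.
The anomaly ΔM(t) = M(t) − M_∞ decays as ΔM₀·e^(−t/τ) with ΔM₀ = 229000 − 335970 = −107000 t C.
At t = 2110 yr, e^(−t/τ) = e^(−1.401) = 0.2465, so ΔM = −26360 t C and M = 335970 − 26360 = 309600 t C.

310000 t C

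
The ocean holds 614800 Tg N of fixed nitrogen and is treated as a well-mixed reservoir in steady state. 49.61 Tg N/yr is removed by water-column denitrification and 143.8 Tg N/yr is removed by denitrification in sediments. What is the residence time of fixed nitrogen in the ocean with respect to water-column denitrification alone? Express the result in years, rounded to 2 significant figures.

12000 yr

Residence time with respect to a single sink: τ = M / F_sink.
τ = 614800 / 49.61 = 12390 yr.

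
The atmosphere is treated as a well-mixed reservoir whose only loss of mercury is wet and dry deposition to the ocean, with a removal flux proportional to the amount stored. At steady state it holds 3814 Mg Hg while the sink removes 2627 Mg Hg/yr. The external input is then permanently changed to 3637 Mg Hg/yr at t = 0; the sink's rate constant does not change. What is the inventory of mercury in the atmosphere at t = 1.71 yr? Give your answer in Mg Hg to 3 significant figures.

4830 Mg Hg

The sink rate constant is k = F₀/M₀ = 2627/3814 = 0.6888 yr⁻¹.
Solving dM/dt = F₁ − kM with M(0) = M₀ gives M(t) = F₁/k + (M₀ − F₁/k)·e^(−kt).
F₁/k = 3637/0.6888 = 5280.4 Mg Hg; kt = 0.6888 × 1.71 = 1.178, e^(−kt) = 0.3080.
M(1.71) = 5280.4 + (3814 − 5280.4) × 0.3080 = 5280.4 − 451.6 = 4828.8 Mg Hg.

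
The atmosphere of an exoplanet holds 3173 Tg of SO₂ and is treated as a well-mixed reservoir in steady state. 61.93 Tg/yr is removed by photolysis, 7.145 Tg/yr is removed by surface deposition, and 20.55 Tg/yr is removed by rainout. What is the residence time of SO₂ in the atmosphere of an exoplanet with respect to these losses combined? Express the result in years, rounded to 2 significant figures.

Total removal = 61.93 + 7.145 + 20.55 = 89.625 Tg/yr.
τ = M / ΣF_out = 3173 / 89.625 = 35.40 yr.

35 yr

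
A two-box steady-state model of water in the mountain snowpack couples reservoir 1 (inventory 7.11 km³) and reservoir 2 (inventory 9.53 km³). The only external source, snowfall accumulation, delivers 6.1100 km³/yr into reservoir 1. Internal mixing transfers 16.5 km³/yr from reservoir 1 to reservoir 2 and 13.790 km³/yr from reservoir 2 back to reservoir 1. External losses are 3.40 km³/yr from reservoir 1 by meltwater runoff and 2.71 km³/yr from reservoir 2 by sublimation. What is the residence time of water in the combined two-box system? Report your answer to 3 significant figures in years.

2.72 yr

For the system as a whole, the A↔B exchange is internal and contributes nothing to the throughput; only the external sinks remove mass.
M_total = 7.11 + 9.53 = 16.640 km³.
ΣF_external_out = 3.40 + 2.71 = 6.1100 km³/yr.
τ = M_total / ΣF_ext = 16.640 / 6.1100 = 2.723 yr.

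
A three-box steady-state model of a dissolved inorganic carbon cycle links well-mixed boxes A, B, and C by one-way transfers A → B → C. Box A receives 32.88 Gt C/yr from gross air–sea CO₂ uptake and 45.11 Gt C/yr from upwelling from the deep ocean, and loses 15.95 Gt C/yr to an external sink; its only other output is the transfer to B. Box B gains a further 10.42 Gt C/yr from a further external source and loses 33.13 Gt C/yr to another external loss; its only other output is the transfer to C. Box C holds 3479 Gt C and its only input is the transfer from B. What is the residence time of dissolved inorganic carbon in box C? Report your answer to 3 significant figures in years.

88.5 yr

Box A: F(A→B) = (32.88 + 45.11) − 15.95 = 62.040 Gt C/yr.
Box B: F(B→C) = (62.040 + 10.42) − 33.13 = 39.330 Gt C/yr.
Box C throughput = its input = 39.330 Gt C/yr; τ = 3479 / 39.330 = 88.46 yr.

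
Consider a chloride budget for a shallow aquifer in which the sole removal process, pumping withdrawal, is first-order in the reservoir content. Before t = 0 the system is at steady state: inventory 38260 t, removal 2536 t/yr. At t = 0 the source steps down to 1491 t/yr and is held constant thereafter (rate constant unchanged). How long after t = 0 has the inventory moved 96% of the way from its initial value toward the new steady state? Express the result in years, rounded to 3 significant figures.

τ = M₀/F₀ = 38260/2536 = 15.09 yr.
The remaining gap fraction is e^(−t/τ); 96% covered ⇒ e^(−t/τ) = 0.0400.
t = −τ ln(0.0400) = 15.09 × 3.219 = 48.56 yr.

48.6 yr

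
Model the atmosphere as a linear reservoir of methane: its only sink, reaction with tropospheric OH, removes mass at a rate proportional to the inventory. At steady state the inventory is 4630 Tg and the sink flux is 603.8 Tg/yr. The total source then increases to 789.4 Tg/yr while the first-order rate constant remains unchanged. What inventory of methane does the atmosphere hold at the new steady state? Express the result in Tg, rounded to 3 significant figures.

6050 Tg

Rate constant k = F/M = 603.8 / 4630 = 0.1304 yr⁻¹.
At the new steady state, source = k·M_new ⇒ M_new = 789.4 / 0.1304 = 6053 Tg.
(Equivalently M_new = M × F_new/F_old = 4630 × 789.4/603.8.)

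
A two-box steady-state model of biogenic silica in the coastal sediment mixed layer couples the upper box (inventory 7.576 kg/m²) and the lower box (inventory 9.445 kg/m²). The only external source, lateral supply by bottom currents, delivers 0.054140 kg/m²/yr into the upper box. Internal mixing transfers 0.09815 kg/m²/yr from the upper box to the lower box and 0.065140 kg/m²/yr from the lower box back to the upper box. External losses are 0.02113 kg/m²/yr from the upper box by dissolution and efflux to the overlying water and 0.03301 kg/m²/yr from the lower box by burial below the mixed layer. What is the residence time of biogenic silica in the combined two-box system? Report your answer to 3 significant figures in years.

For the system as a whole, the A↔B exchange is internal and contributes nothing to the throughput; only the external sinks remove mass.
M_total = 7.576 + 9.445 = 17.021 kg/m².
ΣF_external_out = 0.02113 + 0.03301 = 0.054140 kg/m²/yr.
τ = M_total / ΣF_ext = 17.021 / 0.054140 = 314.4 yr.

314 yr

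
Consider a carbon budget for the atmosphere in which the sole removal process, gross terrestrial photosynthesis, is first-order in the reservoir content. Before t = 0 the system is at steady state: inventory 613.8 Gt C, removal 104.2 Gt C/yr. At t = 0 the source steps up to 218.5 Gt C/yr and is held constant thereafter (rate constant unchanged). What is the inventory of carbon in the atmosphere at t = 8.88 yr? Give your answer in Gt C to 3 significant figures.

1140 Gt C

τ = M₀/F₀ = 613.8/104.2 = 5.891 yr; rate constant k = 1/τ.
New steady state M_∞ = F₁/k = F₁·τ = 218.5 × 5.891 = 1287.1 Gt C.
M(t) = M_∞ + (M₀ − M_∞)·e^(−t/τ); t/τ = 8.88/5.891 = 1.507, so e^(−t/τ) = 0.2215.
M(t) = 1287.1 − 673.3 × 0.2215 = 1138.0 Gt C.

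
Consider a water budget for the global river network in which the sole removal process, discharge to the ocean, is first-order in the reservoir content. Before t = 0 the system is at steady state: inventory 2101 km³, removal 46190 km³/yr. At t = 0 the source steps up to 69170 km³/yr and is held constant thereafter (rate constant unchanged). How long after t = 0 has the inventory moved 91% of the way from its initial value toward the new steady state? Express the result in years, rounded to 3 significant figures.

0.110 yr

τ = M₀/F₀ = 2101/46190 = 0.04549 yr.
The remaining gap fraction is e^(−t/τ); 91% covered ⇒ e^(−t/τ) = 0.0900.
t = −τ ln(0.0900) = 0.04549 × 2.408 = 0.1095 yr.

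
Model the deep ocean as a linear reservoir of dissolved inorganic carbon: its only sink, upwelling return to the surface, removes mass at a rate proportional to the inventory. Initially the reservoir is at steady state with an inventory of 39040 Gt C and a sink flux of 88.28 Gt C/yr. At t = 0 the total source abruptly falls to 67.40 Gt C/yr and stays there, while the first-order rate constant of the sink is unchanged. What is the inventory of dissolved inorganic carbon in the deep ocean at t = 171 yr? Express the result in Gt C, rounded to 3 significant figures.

τ = M₀/F₀ = 39040/88.28 = 442.2 yr; rate constant k = 1/τ.
New steady state M_∞ = F₁/k = F₁·τ = 67.40 × 442.2 = 29806 Gt C.
M(t) = M_∞ + (M₀ − M_∞)·e^(−t/τ); t/τ = 171/442.2 = 0.3867, so e^(−t/τ) = 0.6793.
M(t) = 29806 + 9234 × 0.6793 = 36079 Gt C.

36100 Gt C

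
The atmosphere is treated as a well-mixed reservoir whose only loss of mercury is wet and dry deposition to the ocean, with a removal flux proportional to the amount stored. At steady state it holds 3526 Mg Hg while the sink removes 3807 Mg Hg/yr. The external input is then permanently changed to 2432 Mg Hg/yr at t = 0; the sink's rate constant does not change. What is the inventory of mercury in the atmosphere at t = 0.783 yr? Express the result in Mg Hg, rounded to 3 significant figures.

Residence time τ = M₀/F₀ = 0.9262 yr. The eventual steady state is M_∞ = M₀·(F₁/F₀) = 3526 × 2432/3807 = 2252.5 Mg Hg.
The anomaly ΔM(t) = M(t) − M_∞ decays as ΔM₀·e^(−t/τ) with ΔM₀ = 3526 − 2252.5 = 1274 Mg Hg.
At t = 0.783 yr, e^(−t/τ) = e^(−0.8454) = 0.4294, so ΔM = 546.8 Mg Hg and M = 2252.5 + 546.8 = 2799.3 Mg Hg.

2800 Mg Hg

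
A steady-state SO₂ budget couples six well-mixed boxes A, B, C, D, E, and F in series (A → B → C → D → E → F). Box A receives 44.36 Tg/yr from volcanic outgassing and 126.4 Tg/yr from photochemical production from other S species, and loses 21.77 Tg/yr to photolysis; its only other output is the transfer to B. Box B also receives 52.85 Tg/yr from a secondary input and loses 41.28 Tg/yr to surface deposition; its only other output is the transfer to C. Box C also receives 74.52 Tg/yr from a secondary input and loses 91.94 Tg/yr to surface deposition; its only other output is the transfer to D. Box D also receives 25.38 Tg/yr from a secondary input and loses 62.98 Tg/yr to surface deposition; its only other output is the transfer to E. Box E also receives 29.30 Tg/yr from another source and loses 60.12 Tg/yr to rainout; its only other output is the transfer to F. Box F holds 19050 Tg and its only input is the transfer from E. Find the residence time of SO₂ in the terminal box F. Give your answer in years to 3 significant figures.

255 yr

Box A: F(A→B) = (44.36 + 126.4) − 21.77 = 148.99 Tg/yr.
Box B: F(B→C) = (148.99 + 52.85) − 41.28 = 160.56 Tg/yr.
Box C: F(C→D) = (160.56 + 74.52) − 91.94 = 143.14 Tg/yr.
Box D: F(D→E) = (143.14 + 25.38) − 62.98 = 105.54 Tg/yr.
Box E: F(E→F) = (105.54 + 29.30) − 60.12 = 74.720 Tg/yr.
Box F throughput = its input = 74.720 Tg/yr; τ = 19050 / 74.720 = 255.0 yr.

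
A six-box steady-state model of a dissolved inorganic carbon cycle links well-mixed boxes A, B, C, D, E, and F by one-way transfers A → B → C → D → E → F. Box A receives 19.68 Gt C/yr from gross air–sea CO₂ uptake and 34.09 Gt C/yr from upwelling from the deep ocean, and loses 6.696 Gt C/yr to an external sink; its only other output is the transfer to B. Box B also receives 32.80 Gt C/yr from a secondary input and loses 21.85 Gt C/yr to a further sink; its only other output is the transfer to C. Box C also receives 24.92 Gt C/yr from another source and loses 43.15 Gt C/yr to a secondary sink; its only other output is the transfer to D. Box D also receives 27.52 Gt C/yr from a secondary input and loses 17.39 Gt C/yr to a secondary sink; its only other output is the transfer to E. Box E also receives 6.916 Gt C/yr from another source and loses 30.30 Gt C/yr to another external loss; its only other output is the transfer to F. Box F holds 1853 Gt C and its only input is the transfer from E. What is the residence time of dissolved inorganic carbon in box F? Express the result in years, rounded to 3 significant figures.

Box A: F(A→B) = (19.68 + 34.09) − 6.696 = 47.074 Gt C/yr.
Box B: F(B→C) = (47.074 + 32.80) − 21.85 = 58.024 Gt C/yr.
Box C: F(C→D) = (58.024 + 24.92) − 43.15 = 39.794 Gt C/yr.
Box D: F(D→E) = (39.794 + 27.52) − 17.39 = 49.924 Gt C/yr.
Box E: F(E→F) = (49.924 + 6.916) − 30.30 = 26.540 Gt C/yr.
Box F throughput = its input = 26.540 Gt C/yr; τ = 1853 / 26.540 = 69.82 yr.

69.8 yr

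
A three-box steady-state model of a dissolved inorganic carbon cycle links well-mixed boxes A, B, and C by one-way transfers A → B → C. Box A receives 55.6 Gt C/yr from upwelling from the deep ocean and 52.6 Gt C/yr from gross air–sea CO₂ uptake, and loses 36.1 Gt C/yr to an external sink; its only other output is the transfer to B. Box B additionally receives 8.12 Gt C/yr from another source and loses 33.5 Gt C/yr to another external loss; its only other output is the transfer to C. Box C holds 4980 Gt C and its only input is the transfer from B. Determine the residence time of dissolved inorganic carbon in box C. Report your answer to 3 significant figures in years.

107 yr

Box A: F(A→B) = (55.6 + 52.6) − 36.1 = 72.100 Gt C/yr.
Box B: F(B→C) = (72.100 + 8.12) − 33.5 = 46.720 Gt C/yr.
Box C throughput = its input = 46.720 Gt C/yr; τ = 4980 / 46.720 = 106.6 yr.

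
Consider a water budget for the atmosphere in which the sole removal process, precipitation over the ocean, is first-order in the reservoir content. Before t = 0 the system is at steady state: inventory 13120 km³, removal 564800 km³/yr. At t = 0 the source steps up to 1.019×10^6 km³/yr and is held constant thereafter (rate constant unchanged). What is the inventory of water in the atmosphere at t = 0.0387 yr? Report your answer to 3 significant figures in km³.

Residence time τ = M₀/F₀ = 0.02323 yr. The eventual steady state is M_∞ = M₀·(F₁/F₀) = 13120 × 1.019×10^6/564800 = 23671 km³.
The anomaly ΔM(t) = M(t) − M_∞ decays as ΔM₀·e^(−t/τ) with ΔM₀ = 13120 − 23671 = −10550 km³.
At t = 0.0387 yr, e^(−t/τ) = e^(−1.666) = 0.1890, so ΔM = −1994 km³ and M = 23671 − 1994 = 21677 km³.

21700 km³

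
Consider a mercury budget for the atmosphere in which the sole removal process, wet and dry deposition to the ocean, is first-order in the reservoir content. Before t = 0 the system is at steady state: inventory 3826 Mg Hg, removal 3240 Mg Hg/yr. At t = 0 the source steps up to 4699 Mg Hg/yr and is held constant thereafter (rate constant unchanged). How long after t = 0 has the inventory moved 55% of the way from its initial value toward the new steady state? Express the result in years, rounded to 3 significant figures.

0.943 yr

τ = M₀/F₀ = 3826/3240 = 1.181 yr.
The remaining gap fraction is e^(−t/τ); 55% covered ⇒ e^(−t/τ) = 0.450.
t = −τ ln(0.450) = 1.181 × 0.7985 = 0.9429 yr.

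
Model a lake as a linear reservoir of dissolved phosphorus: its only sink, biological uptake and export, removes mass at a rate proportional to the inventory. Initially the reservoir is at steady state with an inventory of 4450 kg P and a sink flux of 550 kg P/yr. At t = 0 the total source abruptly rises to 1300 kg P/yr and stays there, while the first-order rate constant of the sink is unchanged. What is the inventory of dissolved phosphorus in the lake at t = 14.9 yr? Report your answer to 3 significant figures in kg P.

9560 kg P

The sink rate constant is k = F₀/M₀ = 550/4450 = 0.1236 yr⁻¹.
Solving dM/dt = F₁ − kM with M(0) = M₀ gives M(t) = F₁/k + (M₀ − F₁/k)·e^(−kt).
F₁/k = 1300/0.1236 = 10518 kg P; kt = 0.1236 × 14.9 = 1.842, e^(−kt) = 0.1586.
M(14.9) = 10518 + (4450 − 10518) × 0.1586 = 10518 − 962.2 = 9556.0 kg P.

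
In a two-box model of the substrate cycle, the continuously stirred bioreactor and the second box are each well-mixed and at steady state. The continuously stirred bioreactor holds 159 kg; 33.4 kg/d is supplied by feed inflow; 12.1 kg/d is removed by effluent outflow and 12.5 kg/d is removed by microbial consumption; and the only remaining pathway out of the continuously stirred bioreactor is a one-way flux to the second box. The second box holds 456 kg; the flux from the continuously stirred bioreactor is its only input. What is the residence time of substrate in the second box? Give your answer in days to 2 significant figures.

52 d

Balance the continuously stirred bioreactor: ΣF_in = 33.400 kg/d.
Flux to the second box = ΣF_in − (12.1 + 12.5) = 8.8000 kg/d.
At steady state the output of the second box equals its input, 8.8000 kg/d.
τ = M / F = 456 / 8.8000 = 51.82 d.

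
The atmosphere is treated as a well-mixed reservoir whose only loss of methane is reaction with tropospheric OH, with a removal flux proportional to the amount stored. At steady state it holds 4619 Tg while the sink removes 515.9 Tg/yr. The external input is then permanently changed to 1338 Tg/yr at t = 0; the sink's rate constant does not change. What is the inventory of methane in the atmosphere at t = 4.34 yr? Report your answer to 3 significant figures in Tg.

7450 Tg

Residence time τ = M₀/F₀ = 8.953 yr. The eventual steady state is M_∞ = M₀·(F₁/F₀) = 4619 × 1338/515.9 = 11979 Tg.
The anomaly ΔM(t) = M(t) − M_∞ decays as ΔM₀·e^(−t/τ) with ΔM₀ = 4619 − 11979 = −7360 Tg.
At t = 4.34 yr, e^(−t/τ) = e^(−0.4847) = 0.6159, so ΔM = −4533 Tg and M = 11979 − 4533 = 7446.5 Tg.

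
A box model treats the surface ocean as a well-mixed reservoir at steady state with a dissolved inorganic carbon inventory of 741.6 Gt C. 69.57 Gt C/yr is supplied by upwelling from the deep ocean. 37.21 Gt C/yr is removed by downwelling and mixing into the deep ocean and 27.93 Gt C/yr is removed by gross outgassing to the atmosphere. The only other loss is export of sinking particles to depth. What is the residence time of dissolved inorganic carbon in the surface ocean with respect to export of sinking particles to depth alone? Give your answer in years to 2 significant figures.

At steady state ΣF_in = ΣF_out.
ΣF_in = 69.570 Gt C/yr.
Export of sinking particles to depth flux = ΣF_in − (37.21 + 27.93) = 69.570 − 65.14 = 4.430 Gt C/yr.
τ = M / F = 741.6 / 4.430 = 167.4 yr.

170 yr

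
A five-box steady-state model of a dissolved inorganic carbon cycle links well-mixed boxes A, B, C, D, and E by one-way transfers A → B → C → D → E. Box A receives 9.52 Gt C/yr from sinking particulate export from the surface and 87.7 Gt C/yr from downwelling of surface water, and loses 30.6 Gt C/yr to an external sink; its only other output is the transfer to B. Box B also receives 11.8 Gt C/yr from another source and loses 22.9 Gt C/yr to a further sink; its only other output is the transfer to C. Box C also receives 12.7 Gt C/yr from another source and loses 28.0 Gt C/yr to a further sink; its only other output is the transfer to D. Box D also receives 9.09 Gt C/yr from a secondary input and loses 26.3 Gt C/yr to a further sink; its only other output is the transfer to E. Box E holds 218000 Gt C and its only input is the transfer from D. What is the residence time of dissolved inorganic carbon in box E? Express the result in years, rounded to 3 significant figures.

Box A: F(A→B) = (9.52 + 87.7) − 30.6 = 66.620 Gt C/yr.
Box B: F(B→C) = (66.620 + 11.8) − 22.9 = 55.520 Gt C/yr.
Box C: F(C→D) = (55.520 + 12.7) − 28.0 = 40.220 Gt C/yr.
Box D: F(D→E) = (40.220 + 9.09) − 26.3 = 23.010 Gt C/yr.
Box E throughput = its input = 23.010 Gt C/yr; τ = 218000 / 23.010 = 9474 yr.

9470 yr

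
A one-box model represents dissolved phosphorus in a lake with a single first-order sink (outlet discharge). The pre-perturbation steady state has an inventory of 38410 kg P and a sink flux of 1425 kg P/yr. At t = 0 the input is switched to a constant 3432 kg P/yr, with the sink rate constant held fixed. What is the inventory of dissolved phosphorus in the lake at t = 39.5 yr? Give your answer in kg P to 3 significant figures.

80000 kg P

The sink rate constant is k = F₀/M₀ = 1425/38410 = 0.03710 yr⁻¹.
Solving dM/dt = F₁ − kM with M(0) = M₀ gives M(t) = F₁/k + (M₀ − F₁/k)·e^(−kt).
F₁/k = 3432/0.03710 = 92507 kg P; kt = 0.03710 × 39.5 = 1.465, e^(−kt) = 0.2310.
M(39.5) = 92507 + (38410 − 92507) × 0.2310 = 92507 − 12500 = 80012 kg P.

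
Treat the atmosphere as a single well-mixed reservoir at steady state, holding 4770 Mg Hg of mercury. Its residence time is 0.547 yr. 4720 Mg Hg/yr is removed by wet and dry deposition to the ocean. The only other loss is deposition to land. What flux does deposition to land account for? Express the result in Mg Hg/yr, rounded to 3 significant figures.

4000 Mg Hg/yr

Total removal F = M/τ = 4770 / 0.547 = 8720 Mg Hg/yr.
Deposition to land = F − (4720) = 8720 − 4720 = 4000 Mg Hg/yr.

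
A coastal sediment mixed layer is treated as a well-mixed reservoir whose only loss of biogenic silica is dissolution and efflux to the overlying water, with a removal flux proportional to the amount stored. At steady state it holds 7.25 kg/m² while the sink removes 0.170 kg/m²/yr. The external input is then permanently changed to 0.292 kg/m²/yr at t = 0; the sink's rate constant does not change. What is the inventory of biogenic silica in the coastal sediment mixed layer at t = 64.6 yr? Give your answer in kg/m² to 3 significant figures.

11.3 kg/m²

Residence time τ = M₀/F₀ = 42.65 yr. The eventual steady state is M_∞ = M₀·(F₁/F₀) = 7.25 × 0.292/0.170 = 12.453 kg/m².
The anomaly ΔM(t) = M(t) − M_∞ decays as ΔM₀·e^(−t/τ) with ΔM₀ = 7.25 − 12.453 = −5.203 kg/m².
At t = 64.6 yr, e^(−t/τ) = e^(−1.515) = 0.2199, so ΔM = −1.144 kg/m² and M = 12.453 − 1.144 = 11.309 kg/m².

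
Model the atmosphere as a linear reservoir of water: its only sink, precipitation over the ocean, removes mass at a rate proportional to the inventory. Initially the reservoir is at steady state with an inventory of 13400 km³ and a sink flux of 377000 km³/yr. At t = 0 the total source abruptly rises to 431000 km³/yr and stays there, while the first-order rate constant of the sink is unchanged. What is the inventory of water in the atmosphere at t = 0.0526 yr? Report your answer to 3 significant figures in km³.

14900 km³

Residence time τ = M₀/F₀ = 0.03554 yr. The eventual steady state is M_∞ = M₀·(F₁/F₀) = 13400 × 431000/377000 = 15319 km³.
The anomaly ΔM(t) = M(t) − M_∞ decays as ΔM₀·e^(−t/τ) with ΔM₀ = 13400 − 15319 = −1919 km³.
At t = 0.0526 yr, e^(−t/τ) = e^(−1.480) = 0.2277, so ΔM = −437.0 km³ and M = 15319 − 437.0 = 14882 km³.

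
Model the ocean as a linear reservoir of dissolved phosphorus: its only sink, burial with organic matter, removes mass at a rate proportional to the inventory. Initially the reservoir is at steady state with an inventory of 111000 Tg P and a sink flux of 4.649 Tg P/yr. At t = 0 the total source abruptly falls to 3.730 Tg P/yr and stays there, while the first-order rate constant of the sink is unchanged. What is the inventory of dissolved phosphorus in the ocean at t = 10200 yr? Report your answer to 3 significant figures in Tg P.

Residence time τ = M₀/F₀ = 23880 yr. The eventual steady state is M_∞ = M₀·(F₁/F₀) = 111000 × 3.730/4.649 = 89058 Tg P.
The anomaly ΔM(t) = M(t) − M_∞ decays as ΔM₀·e^(−t/τ) with ΔM₀ = 111000 − 89058 = 21940 Tg P.
At t = 10200 yr, e^(−t/τ) = e^(−0.4272) = 0.6523, so ΔM = 14310 Tg P and M = 89058 + 14310 = 103370 Tg P.

103000 Tg P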